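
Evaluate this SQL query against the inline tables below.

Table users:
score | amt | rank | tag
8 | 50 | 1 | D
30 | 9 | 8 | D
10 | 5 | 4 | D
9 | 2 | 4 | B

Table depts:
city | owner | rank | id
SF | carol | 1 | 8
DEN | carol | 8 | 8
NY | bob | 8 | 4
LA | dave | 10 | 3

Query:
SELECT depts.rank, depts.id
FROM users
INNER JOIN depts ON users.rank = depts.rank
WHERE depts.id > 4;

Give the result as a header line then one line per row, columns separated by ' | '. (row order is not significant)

After JOIN depts (3 rows):
users.score | users.amt | users.rank | users.tag | depts.city | depts.owner | depts.rank | depts.id
8 | 50 | 1 | D | SF | carol | 1 | 8
30 | 9 | 8 | D | DEN | carol | 8 | 8
30 | 9 | 8 | D | NY | bob | 8 | 4
After WHERE (2 rows):
users.score | users.amt | users.rank | users.tag | depts.city | depts.owner | depts.rank | depts.id
8 | 50 | 1 | D | SF | carol | 1 | 8
30 | 9 | 8 | D | DEN | carol | 8 | 8
After SELECT (2 rows):
depts.rank | depts.id
1 | 8
8 | 8

== RESULT ==
depts.rank | depts.id
1 | 8
8 | 8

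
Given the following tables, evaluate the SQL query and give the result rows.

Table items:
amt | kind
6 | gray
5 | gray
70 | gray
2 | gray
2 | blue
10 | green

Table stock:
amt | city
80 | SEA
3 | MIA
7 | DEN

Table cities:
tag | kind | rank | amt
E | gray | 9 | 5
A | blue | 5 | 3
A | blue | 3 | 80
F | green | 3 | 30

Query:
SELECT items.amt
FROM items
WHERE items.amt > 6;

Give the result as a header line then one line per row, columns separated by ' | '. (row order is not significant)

After WHERE (2 rows):
items.amt | items.kind
70 | gray
10 | green
After SELECT (2 rows):
items.amt
70
10

== RESULT ==
items.amt
70
10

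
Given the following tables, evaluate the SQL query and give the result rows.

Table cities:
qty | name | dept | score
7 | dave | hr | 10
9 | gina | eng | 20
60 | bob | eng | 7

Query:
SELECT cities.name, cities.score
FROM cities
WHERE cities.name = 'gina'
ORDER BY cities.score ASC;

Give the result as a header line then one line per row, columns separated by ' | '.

== RESULT ==
cities.name | cities.score
gina | 20

Derivation:
After WHERE (1 rows):
cities.qty | cities.name | cities.dept | cities.score
9 | gina | eng | 20
After SELECT (1 rows):
cities.name | cities.score
gina | 20
After ORDER BY (1 rows):
cities.name | cities.score
gina | 20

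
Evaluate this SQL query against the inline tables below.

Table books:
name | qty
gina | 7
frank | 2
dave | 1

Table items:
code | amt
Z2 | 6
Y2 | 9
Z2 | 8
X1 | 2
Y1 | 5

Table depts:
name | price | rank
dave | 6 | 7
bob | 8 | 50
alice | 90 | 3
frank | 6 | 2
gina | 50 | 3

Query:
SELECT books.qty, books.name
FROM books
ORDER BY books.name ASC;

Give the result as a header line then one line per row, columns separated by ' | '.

== RESULT ==
books.qty | books.name
1 | dave
2 | frank
7 | gina

Derivation:
After SELECT (3 rows):
books.qty | books.name
7 | gina
2 | frank
1 | dave
After ORDER BY (3 rows):
books.qty | books.name
1 | dave
2 | frank
7 | gina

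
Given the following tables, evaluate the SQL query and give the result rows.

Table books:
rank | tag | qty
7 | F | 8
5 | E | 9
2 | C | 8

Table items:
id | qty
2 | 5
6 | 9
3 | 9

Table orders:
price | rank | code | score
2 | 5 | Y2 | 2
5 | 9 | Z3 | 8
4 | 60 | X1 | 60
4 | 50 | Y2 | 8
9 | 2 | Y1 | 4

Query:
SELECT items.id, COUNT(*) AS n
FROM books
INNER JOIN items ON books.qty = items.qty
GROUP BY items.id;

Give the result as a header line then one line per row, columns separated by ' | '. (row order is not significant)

After JOIN items (2 rows):
books.rank | books.tag | books.qty | items.id | items.qty
5 | E | 9 | 6 | 9
5 | E | 9 | 3 | 9
After GROUP BY (2 rows):
items.id | n
6 | 1
3 | 1

== RESULT ==
items.id | n
6 | 1
3 | 1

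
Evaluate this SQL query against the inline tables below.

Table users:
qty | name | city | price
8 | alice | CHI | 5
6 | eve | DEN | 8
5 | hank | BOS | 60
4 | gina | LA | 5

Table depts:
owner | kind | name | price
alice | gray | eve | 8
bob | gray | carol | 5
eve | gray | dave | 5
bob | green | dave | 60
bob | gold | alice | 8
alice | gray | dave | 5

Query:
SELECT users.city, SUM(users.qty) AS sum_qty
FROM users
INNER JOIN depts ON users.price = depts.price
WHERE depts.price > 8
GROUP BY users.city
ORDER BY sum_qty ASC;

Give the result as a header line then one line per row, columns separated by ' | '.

After JOIN depts (9 rows):
users.qty | users.name | users.city | users.price | depts.owner | depts.kind | depts.name | depts.price
8 | alice | CHI | 5 | bob | gray | carol | 5
8 | alice | CHI | 5 | eve | gray | dave | 5
8 | alice | CHI | 5 | alice | gray | dave | 5
6 | eve | DEN | 8 | alice | gray | eve | 8
6 | eve | DEN | 8 | bob | gold | alice | 8
5 | hank | BOS | 60 | bob | green | dave | 60
4 | gina | LA | 5 | bob | gray | carol | 5
4 | gina | LA | 5 | eve | gray | dave | 5
4 | gina | LA | 5 | alice | gray | dave | 5
After WHERE (1 rows):
users.qty | users.name | users.city | users.price | depts.owner | depts.kind | depts.name | depts.price
5 | hank | BOS | 60 | bob | green | dave | 60
After GROUP BY (1 rows):
users.city | sum_qty
BOS | 5
After ORDER BY (1 rows):
users.city | sum_qty
BOS | 5

== RESULT ==
users.city | sum_qty
BOS | 5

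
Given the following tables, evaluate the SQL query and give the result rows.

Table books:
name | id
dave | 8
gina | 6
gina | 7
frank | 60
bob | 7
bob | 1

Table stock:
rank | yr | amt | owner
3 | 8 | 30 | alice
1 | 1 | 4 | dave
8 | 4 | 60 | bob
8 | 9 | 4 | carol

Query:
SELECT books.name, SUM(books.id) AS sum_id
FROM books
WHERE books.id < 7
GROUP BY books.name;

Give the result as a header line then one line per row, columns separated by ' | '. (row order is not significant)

After WHERE (2 rows):
books.name | books.id
gina | 6
bob | 1
After GROUP BY (2 rows):
books.name | sum_id
gina | 6
bob | 1

== RESULT ==
books.name | sum_id
gina | 6
bob | 1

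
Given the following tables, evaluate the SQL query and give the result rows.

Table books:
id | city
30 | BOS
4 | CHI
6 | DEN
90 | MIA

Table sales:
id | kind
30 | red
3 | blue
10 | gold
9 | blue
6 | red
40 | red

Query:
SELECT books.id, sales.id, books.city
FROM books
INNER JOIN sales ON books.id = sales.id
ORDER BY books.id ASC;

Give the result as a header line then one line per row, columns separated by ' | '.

== RESULT ==
books.id | sales.id | books.city
6 | 6 | DEN
30 | 30 | BOS

Derivation:
After JOIN sales (2 rows):
books.id | books.city | sales.id | sales.kind
30 | BOS | 30 | red
6 | DEN | 6 | red
After SELECT (2 rows):
books.id | sales.id | books.city
30 | 30 | BOS
6 | 6 | DEN
After ORDER BY (2 rows):
books.id | sales.id | books.city
6 | 6 | DEN
30 | 30 | BOS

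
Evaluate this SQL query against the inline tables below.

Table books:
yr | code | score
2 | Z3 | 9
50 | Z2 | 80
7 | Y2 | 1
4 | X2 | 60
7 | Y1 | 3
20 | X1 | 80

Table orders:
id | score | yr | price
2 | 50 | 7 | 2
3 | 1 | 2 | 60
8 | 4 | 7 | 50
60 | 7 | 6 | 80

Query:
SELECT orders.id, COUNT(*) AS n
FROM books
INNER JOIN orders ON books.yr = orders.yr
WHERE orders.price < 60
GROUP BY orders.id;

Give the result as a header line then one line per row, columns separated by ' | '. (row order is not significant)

== RESULT ==
orders.id | n
2 | 2
8 | 2

Derivation:
After JOIN orders (5 rows):
books.yr | books.code | books.score | orders.id | orders.score | orders.yr | orders.price
2 | Z3 | 9 | 3 | 1 | 2 | 60
7 | Y2 | 1 | 2 | 50 | 7 | 2
7 | Y2 | 1 | 8 | 4 | 7 | 50
7 | Y1 | 3 | 2 | 50 | 7 | 2
7 | Y1 | 3 | 8 | 4 | 7 | 50
After WHERE (4 rows):
books.yr | books.code | books.score | orders.id | orders.score | orders.yr | orders.price
7 | Y2 | 1 | 2 | 50 | 7 | 2
7 | Y2 | 1 | 8 | 4 | 7 | 50
7 | Y1 | 3 | 2 | 50 | 7 | 2
7 | Y1 | 3 | 8 | 4 | 7 | 50
After GROUP BY (2 rows):
orders.id | n
2 | 2
8 | 2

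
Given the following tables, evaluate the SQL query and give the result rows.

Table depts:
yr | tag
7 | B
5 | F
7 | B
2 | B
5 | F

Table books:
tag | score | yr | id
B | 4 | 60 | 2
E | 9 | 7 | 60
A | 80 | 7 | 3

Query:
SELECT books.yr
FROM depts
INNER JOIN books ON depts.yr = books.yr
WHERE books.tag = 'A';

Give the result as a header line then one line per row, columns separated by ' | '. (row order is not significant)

After JOIN books (4 rows):
depts.yr | depts.tag | books.tag | books.score | books.yr | books.id
7 | B | E | 9 | 7 | 60
7 | B | A | 80 | 7 | 3
7 | B | E | 9 | 7 | 60
7 | B | A | 80 | 7 | 3
After WHERE (2 rows):
depts.yr | depts.tag | books.tag | books.score | books.yr | books.id
7 | B | A | 80 | 7 | 3
7 | B | A | 80 | 7 | 3
After SELECT (2 rows):
books.yr
7
7

== RESULT ==
books.yr
7
7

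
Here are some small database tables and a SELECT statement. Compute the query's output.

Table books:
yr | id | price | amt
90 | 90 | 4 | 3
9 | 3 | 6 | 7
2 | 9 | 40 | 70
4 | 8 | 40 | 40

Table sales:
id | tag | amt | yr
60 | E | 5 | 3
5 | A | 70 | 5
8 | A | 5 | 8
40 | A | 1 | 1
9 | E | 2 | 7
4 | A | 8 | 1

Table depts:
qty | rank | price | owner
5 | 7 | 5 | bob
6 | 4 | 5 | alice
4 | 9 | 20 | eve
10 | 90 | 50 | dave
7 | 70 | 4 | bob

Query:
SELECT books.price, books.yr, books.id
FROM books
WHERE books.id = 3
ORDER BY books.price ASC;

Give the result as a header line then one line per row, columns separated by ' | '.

== RESULT ==
books.price | books.yr | books.id
6 | 9 | 3

Derivation:
After WHERE (1 rows):
books.yr | books.id | books.price | books.amt
9 | 3 | 6 | 7
After SELECT (1 rows):
books.price | books.yr | books.id
6 | 9 | 3
After ORDER BY (1 rows):
books.price | books.yr | books.id
6 | 9 | 3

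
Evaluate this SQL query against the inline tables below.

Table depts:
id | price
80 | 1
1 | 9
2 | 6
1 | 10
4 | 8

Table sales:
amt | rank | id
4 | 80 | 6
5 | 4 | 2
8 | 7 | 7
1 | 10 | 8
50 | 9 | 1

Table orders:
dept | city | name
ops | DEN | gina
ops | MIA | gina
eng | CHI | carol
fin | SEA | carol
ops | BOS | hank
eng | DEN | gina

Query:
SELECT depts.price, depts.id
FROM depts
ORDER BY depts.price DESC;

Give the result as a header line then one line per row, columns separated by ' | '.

After SELECT (5 rows):
depts.price | depts.id
1 | 80
9 | 1
6 | 2
10 | 1
8 | 4
After ORDER BY (5 rows):
depts.price | depts.id
10 | 1
9 | 1
8 | 4
6 | 2
1 | 80

== RESULT ==
depts.price | depts.id
10 | 1
9 | 1
8 | 4
6 | 2
1 | 80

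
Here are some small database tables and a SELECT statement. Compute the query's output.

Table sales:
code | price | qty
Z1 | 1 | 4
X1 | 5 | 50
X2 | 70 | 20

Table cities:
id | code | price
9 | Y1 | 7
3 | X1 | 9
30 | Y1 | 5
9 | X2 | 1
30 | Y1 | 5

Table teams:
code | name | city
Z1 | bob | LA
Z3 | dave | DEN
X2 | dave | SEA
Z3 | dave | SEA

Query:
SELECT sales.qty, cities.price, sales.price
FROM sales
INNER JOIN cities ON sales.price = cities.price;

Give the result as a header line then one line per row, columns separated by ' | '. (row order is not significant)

== RESULT ==
sales.qty | cities.price | sales.price
4 | 1 | 1
50 | 5 | 5
50 | 5 | 5

Derivation:
After JOIN cities (3 rows):
sales.code | sales.price | sales.qty | cities.id | cities.code | cities.price
Z1 | 1 | 4 | 9 | X2 | 1
X1 | 5 | 50 | 30 | Y1 | 5
X1 | 5 | 50 | 30 | Y1 | 5
After SELECT (3 rows):
sales.qty | cities.price | sales.price
4 | 1 | 1
50 | 5 | 5
50 | 5 | 5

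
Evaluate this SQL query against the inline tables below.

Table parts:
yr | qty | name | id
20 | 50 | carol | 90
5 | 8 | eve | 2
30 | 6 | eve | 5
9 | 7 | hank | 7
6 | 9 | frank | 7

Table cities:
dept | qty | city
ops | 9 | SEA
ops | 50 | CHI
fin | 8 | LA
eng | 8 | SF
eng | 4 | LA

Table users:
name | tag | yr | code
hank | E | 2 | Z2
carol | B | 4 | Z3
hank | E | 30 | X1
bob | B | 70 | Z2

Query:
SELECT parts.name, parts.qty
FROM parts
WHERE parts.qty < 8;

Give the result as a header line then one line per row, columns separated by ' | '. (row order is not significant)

After WHERE (2 rows):
parts.yr | parts.qty | parts.name | parts.id
30 | 6 | eve | 5
9 | 7 | hank | 7
After SELECT (2 rows):
parts.name | parts.qty
eve | 6
hank | 7

== RESULT ==
parts.name | parts.qty
eve | 6
hank | 7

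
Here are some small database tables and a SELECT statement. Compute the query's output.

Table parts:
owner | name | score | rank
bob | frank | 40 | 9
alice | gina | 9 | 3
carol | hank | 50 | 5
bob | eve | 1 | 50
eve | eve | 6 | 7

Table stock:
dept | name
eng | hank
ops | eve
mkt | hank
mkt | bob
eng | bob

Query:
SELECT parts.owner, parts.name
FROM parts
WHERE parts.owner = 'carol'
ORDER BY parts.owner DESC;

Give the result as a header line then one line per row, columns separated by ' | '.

== RESULT ==
parts.owner | parts.name
carol | hank

Derivation:
After WHERE (1 rows):
parts.owner | parts.name | parts.score | parts.rank
carol | hank | 50 | 5
After SELECT (1 rows):
parts.owner | parts.name
carol | hank
After ORDER BY (1 rows):
parts.owner | parts.name
carol | hank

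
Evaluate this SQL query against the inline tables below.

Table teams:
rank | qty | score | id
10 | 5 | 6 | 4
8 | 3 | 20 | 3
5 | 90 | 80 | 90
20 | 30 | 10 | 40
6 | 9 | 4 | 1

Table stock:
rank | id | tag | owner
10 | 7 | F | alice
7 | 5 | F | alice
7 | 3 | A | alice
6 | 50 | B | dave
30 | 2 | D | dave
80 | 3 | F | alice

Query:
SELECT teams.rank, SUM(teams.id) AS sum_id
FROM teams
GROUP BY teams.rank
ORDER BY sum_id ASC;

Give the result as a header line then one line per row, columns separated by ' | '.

After GROUP BY (5 rows):
teams.rank | sum_id
10 | 4
8 | 3
5 | 90
20 | 40
6 | 1
After ORDER BY (5 rows):
teams.rank | sum_id
6 | 1
8 | 3
10 | 4
20 | 40
5 | 90

== RESULT ==
teams.rank | sum_id
6 | 1
8 | 3
10 | 4
20 | 40
5 | 90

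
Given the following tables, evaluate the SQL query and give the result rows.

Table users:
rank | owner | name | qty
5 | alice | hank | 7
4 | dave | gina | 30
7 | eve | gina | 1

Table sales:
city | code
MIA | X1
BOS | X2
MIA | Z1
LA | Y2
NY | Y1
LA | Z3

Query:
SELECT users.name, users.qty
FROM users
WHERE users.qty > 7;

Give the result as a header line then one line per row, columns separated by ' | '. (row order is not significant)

== RESULT ==
users.name | users.qty
gina | 30

Derivation:
After WHERE (1 rows):
users.rank | users.owner | users.name | users.qty
4 | dave | gina | 30
After SELECT (1 rows):
users.name | users.qty
gina | 30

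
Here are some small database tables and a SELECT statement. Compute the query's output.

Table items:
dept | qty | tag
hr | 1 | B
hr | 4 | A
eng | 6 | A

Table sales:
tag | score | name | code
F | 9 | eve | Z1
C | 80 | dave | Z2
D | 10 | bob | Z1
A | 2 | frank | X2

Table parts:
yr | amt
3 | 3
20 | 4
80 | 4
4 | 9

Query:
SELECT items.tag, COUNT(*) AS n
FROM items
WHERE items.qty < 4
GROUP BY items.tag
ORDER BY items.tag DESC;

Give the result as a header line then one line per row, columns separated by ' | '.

== RESULT ==
items.tag | n
B | 1

Derivation:
After WHERE (1 rows):
items.dept | items.qty | items.tag
hr | 1 | B
After GROUP BY (1 rows):
items.tag | n
B | 1
After ORDER BY (1 rows):
items.tag | n
B | 1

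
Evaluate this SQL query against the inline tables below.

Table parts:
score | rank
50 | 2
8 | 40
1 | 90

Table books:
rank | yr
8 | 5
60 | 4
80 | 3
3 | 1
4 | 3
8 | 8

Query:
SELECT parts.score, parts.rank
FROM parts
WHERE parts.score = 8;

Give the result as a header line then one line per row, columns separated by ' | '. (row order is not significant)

== RESULT ==
parts.score | parts.rank
8 | 40

Derivation:
After WHERE (1 rows):
parts.score | parts.rank
8 | 40
After SELECT (1 rows):
parts.score | parts.rank
8 | 40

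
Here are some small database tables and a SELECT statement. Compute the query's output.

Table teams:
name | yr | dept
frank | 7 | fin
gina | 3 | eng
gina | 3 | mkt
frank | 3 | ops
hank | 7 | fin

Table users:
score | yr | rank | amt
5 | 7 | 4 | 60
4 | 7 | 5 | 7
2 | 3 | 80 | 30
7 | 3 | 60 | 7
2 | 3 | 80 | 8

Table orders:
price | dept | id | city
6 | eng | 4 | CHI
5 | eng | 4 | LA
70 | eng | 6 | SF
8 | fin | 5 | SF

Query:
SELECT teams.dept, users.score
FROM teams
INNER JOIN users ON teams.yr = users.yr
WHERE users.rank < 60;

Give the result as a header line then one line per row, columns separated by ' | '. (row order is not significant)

After JOIN users (13 rows):
teams.name | teams.yr | teams.dept | users.score | users.yr | users.rank | users.amt
frank | 7 | fin | 5 | 7 | 4 | 60
frank | 7 | fin | 4 | 7 | 5 | 7
gina | 3 | eng | 2 | 3 | 80 | 30
gina | 3 | eng | 7 | 3 | 60 | 7
gina | 3 | eng | 2 | 3 | 80 | 8
gina | 3 | mkt | 2 | 3 | 80 | 30
gina | 3 | mkt | 7 | 3 | 60 | 7
gina | 3 | mkt | 2 | 3 | 80 | 8
frank | 3 | ops | 2 | 3 | 80 | 30
frank | 3 | ops | 7 | 3 | 60 | 7
frank | 3 | ops | 2 | 3 | 80 | 8
hank | 7 | fin | 5 | 7 | 4 | 60
hank | 7 | fin | 4 | 7 | 5 | 7
After WHERE (4 rows):
teams.name | teams.yr | teams.dept | users.score | users.yr | users.rank | users.amt
frank | 7 | fin | 5 | 7 | 4 | 60
frank | 7 | fin | 4 | 7 | 5 | 7
hank | 7 | fin | 5 | 7 | 4 | 60
hank | 7 | fin | 4 | 7 | 5 | 7
After SELECT (4 rows):
teams.dept | users.score
fin | 5
fin | 4
fin | 5
fin | 4

== RESULT ==
teams.dept | users.score
fin | 5
fin | 4
fin | 5
fin | 4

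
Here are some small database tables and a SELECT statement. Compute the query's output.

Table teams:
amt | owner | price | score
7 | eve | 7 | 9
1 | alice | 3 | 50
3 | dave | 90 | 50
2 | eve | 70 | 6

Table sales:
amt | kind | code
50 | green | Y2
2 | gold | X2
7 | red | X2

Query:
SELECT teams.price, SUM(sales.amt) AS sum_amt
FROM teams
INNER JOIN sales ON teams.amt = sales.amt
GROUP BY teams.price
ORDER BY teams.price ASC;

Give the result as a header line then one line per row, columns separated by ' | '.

== RESULT ==
teams.price | sum_amt
7 | 7
70 | 2

Derivation:
After JOIN sales (2 rows):
teams.amt | teams.owner | teams.price | teams.score | sales.amt | sales.kind | sales.code
7 | eve | 7 | 9 | 7 | red | X2
2 | eve | 70 | 6 | 2 | gold | X2
After GROUP BY (2 rows):
teams.price | sum_amt
7 | 7
70 | 2
After ORDER BY (2 rows):
teams.price | sum_amt
7 | 7
70 | 2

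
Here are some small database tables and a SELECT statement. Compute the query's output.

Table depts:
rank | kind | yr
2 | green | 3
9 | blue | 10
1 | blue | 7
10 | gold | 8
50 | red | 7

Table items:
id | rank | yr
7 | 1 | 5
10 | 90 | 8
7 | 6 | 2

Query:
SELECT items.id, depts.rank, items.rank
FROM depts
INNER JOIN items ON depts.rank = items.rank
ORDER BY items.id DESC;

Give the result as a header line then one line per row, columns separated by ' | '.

== RESULT ==
items.id | depts.rank | items.rank
7 | 1 | 1

Derivation:
After JOIN items (1 rows):
depts.rank | depts.kind | depts.yr | items.id | items.rank | items.yr
1 | blue | 7 | 7 | 1 | 5
After SELECT (1 rows):
items.id | depts.rank | items.rank
7 | 1 | 1
After ORDER BY (1 rows):
items.id | depts.rank | items.rank
7 | 1 | 1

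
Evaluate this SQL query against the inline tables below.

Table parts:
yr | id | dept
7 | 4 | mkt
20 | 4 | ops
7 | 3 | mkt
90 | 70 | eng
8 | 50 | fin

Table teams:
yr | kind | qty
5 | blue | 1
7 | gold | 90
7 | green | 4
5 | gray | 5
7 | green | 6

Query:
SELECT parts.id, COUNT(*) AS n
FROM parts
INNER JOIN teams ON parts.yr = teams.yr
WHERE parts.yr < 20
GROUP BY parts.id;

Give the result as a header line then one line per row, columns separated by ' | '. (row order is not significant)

After JOIN teams (6 rows):
parts.yr | parts.id | parts.dept | teams.yr | teams.kind | teams.qty
7 | 4 | mkt | 7 | gold | 90
7 | 4 | mkt | 7 | green | 4
7 | 4 | mkt | 7 | green | 6
7 | 3 | mkt | 7 | gold | 90
7 | 3 | mkt | 7 | green | 4
7 | 3 | mkt | 7 | green | 6
After WHERE (6 rows):
parts.yr | parts.id | parts.dept | teams.yr | teams.kind | teams.qty
7 | 4 | mkt | 7 | gold | 90
7 | 4 | mkt | 7 | green | 4
7 | 4 | mkt | 7 | green | 6
7 | 3 | mkt | 7 | gold | 90
7 | 3 | mkt | 7 | green | 4
7 | 3 | mkt | 7 | green | 6
After GROUP BY (2 rows):
parts.id | n
4 | 3
3 | 3

== RESULT ==
parts.id | n
4 | 3
3 | 3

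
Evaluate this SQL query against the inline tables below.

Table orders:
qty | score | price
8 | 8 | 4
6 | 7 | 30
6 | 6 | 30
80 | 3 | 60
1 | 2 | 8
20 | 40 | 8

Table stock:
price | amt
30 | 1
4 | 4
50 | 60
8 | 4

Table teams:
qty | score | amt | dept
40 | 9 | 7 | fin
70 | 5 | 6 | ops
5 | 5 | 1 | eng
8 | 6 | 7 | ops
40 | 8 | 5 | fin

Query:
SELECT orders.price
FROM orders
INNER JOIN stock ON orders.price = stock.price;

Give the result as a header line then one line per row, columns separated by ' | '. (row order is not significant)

After JOIN stock (5 rows):
orders.qty | orders.score | orders.price | stock.price | stock.amt
8 | 8 | 4 | 4 | 4
6 | 7 | 30 | 30 | 1
6 | 6 | 30 | 30 | 1
1 | 2 | 8 | 8 | 4
20 | 40 | 8 | 8 | 4
After SELECT (5 rows):
orders.price
4
30
30
8
8

== RESULT ==
orders.price
4
30
30
8
8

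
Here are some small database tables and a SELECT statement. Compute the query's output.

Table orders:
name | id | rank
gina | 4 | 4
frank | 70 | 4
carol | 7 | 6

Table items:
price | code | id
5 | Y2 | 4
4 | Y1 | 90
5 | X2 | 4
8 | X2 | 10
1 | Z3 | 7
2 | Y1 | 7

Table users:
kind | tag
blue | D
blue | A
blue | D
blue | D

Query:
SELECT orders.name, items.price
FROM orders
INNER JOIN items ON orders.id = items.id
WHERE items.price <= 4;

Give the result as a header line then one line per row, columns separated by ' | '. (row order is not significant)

After JOIN items (4 rows):
orders.name | orders.id | orders.rank | items.price | items.code | items.id
gina | 4 | 4 | 5 | Y2 | 4
gina | 4 | 4 | 5 | X2 | 4
carol | 7 | 6 | 1 | Z3 | 7
carol | 7 | 6 | 2 | Y1 | 7
After WHERE (2 rows):
orders.name | orders.id | orders.rank | items.price | items.code | items.id
carol | 7 | 6 | 1 | Z3 | 7
carol | 7 | 6 | 2 | Y1 | 7
After SELECT (2 rows):
orders.name | items.price
carol | 1
carol | 2

== RESULT ==
orders.name | items.price
carol | 1
carol | 2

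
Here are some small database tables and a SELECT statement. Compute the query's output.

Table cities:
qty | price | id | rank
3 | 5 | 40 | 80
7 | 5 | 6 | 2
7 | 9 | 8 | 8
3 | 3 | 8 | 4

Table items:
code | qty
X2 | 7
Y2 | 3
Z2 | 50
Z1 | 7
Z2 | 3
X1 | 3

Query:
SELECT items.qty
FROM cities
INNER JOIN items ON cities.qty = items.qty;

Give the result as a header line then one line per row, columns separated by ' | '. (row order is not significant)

== RESULT ==
items.qty
3
3
3
7
7
7
7
3
3
3

Derivation:
After JOIN items (10 rows):
cities.qty | cities.price | cities.id | cities.rank | items.code | items.qty
3 | 5 | 40 | 80 | Y2 | 3
3 | 5 | 40 | 80 | Z2 | 3
3 | 5 | 40 | 80 | X1 | 3
7 | 5 | 6 | 2 | X2 | 7
7 | 5 | 6 | 2 | Z1 | 7
7 | 9 | 8 | 8 | X2 | 7
7 | 9 | 8 | 8 | Z1 | 7
3 | 3 | 8 | 4 | Y2 | 3
3 | 3 | 8 | 4 | Z2 | 3
3 | 3 | 8 | 4 | X1 | 3
After SELECT (10 rows):
items.qty
3
3
3
7
7
7
7
3
3
3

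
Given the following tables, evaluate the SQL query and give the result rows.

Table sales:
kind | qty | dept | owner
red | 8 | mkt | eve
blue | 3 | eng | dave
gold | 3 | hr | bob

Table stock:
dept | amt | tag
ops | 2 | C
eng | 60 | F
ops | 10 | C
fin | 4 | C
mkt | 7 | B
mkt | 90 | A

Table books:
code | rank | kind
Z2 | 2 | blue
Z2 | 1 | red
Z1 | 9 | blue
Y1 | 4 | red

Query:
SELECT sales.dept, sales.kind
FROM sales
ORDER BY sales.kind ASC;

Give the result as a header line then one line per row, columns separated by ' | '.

After SELECT (3 rows):
sales.dept | sales.kind
mkt | red
eng | blue
hr | gold
After ORDER BY (3 rows):
sales.dept | sales.kind
eng | blue
hr | gold
mkt | red

== RESULT ==
sales.dept | sales.kind
eng | blue
hr | gold
mkt | red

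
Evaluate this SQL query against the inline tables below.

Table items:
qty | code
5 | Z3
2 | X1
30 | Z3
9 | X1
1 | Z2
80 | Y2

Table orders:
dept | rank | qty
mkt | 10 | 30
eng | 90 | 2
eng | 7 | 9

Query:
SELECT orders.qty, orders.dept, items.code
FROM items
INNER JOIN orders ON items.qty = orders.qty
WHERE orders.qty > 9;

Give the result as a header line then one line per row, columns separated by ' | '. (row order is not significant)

After JOIN orders (3 rows):
items.qty | items.code | orders.dept | orders.rank | orders.qty
2 | X1 | eng | 90 | 2
30 | Z3 | mkt | 10 | 30
9 | X1 | eng | 7 | 9
After WHERE (1 rows):
items.qty | items.code | orders.dept | orders.rank | orders.qty
30 | Z3 | mkt | 10 | 30
After SELECT (1 rows):
orders.qty | orders.dept | items.code
30 | mkt | Z3

== RESULT ==
orders.qty | orders.dept | items.code
30 | mkt | Z3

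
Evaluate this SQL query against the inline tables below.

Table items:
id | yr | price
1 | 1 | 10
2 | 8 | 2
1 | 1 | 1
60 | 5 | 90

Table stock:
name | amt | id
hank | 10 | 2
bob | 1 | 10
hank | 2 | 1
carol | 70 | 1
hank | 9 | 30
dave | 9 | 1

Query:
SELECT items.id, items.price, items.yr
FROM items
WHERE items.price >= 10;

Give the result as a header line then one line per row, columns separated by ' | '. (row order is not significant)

== RESULT ==
items.id | items.price | items.yr
1 | 10 | 1
60 | 90 | 5

Derivation:
After WHERE (2 rows):
items.id | items.yr | items.price
1 | 1 | 10
60 | 5 | 90
After SELECT (2 rows):
items.id | items.price | items.yr
1 | 10 | 1
60 | 90 | 5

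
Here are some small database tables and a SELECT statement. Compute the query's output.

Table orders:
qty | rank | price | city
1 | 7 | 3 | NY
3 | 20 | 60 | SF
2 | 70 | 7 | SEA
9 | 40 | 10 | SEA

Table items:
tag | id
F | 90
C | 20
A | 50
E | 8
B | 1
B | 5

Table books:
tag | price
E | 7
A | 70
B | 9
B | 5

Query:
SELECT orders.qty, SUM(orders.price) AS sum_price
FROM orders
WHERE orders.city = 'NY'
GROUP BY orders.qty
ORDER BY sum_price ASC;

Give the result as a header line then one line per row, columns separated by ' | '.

== RESULT ==
orders.qty | sum_price
1 | 3

Derivation:
After WHERE (1 rows):
orders.qty | orders.rank | orders.price | orders.city
1 | 7 | 3 | NY
After GROUP BY (1 rows):
orders.qty | sum_price
1 | 3
After ORDER BY (1 rows):
orders.qty | sum_price
1 | 3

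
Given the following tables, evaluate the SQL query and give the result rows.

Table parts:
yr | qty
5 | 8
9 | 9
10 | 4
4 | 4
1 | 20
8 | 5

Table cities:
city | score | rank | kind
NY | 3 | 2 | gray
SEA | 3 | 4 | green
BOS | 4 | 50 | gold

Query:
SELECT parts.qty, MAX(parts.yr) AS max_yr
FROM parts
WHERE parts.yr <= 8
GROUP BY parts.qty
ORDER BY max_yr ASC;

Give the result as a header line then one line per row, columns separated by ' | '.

After WHERE (4 rows):
parts.yr | parts.qty
5 | 8
4 | 4
1 | 20
8 | 5
After GROUP BY (4 rows):
parts.qty | max_yr
8 | 5
4 | 4
20 | 1
5 | 8
After ORDER BY (4 rows):
parts.qty | max_yr
20 | 1
4 | 4
8 | 5
5 | 8

== RESULT ==
parts.qty | max_yr
20 | 1
4 | 4
8 | 5
5 | 8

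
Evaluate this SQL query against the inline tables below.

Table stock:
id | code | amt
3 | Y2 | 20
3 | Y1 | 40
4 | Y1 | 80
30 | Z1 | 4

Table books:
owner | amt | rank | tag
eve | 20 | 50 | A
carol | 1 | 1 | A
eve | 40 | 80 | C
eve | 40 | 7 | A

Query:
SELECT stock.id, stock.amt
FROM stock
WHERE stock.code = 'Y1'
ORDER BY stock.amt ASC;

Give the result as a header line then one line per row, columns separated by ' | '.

After WHERE (2 rows):
stock.id | stock.code | stock.amt
3 | Y1 | 40
4 | Y1 | 80
After SELECT (2 rows):
stock.id | stock.amt
3 | 40
4 | 80
After ORDER BY (2 rows):
stock.id | stock.amt
3 | 40
4 | 80

== RESULT ==
stock.id | stock.amt
3 | 40
4 | 80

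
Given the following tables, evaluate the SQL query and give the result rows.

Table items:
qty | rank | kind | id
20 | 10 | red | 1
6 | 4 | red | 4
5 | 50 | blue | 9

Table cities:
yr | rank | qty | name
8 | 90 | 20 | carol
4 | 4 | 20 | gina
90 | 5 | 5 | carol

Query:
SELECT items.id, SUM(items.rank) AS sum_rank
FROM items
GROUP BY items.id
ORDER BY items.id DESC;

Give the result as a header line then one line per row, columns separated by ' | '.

After GROUP BY (3 rows):
items.id | sum_rank
1 | 10
4 | 4
9 | 50
After ORDER BY (3 rows):
items.id | sum_rank
9 | 50
4 | 4
1 | 10

== RESULT ==
items.id | sum_rank
9 | 50
4 | 4
1 | 10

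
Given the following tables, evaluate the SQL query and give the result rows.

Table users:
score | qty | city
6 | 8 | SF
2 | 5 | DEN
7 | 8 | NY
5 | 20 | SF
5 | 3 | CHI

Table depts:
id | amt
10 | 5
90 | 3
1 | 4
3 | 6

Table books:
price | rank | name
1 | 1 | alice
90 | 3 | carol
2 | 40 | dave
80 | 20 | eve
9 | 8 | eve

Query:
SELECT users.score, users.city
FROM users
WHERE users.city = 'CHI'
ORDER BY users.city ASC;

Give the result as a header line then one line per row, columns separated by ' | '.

== RESULT ==
users.score | users.city
5 | CHI

Derivation:
After WHERE (1 rows):
users.score | users.qty | users.city
5 | 3 | CHI
After SELECT (1 rows):
users.score | users.city
5 | CHI
After ORDER BY (1 rows):
users.score | users.city
5 | CHI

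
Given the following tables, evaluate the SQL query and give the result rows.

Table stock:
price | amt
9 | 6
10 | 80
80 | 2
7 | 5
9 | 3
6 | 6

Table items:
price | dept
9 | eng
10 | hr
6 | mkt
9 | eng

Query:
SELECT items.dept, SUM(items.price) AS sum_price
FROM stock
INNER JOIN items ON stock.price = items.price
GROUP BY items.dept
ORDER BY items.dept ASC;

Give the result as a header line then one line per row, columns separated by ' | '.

== RESULT ==
items.dept | sum_price
eng | 36
hr | 10
mkt | 6

Derivation:
After JOIN items (6 rows):
stock.price | stock.amt | items.price | items.dept
9 | 6 | 9 | eng
9 | 6 | 9 | eng
10 | 80 | 10 | hr
9 | 3 | 9 | eng
9 | 3 | 9 | eng
6 | 6 | 6 | mkt
After GROUP BY (3 rows):
items.dept | sum_price
eng | 36
hr | 10
mkt | 6
After ORDER BY (3 rows):
items.dept | sum_price
eng | 36
hr | 10
mkt | 6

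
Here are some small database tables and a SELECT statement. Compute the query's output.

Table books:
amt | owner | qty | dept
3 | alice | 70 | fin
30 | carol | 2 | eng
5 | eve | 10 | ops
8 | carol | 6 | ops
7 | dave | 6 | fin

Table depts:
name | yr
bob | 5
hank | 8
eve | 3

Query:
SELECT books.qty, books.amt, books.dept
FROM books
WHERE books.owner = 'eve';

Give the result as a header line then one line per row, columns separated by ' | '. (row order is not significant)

After WHERE (1 rows):
books.amt | books.owner | books.qty | books.dept
5 | eve | 10 | ops
After SELECT (1 rows):
books.qty | books.amt | books.dept
10 | 5 | ops

== RESULT ==
books.qty | books.amt | books.dept
10 | 5 | ops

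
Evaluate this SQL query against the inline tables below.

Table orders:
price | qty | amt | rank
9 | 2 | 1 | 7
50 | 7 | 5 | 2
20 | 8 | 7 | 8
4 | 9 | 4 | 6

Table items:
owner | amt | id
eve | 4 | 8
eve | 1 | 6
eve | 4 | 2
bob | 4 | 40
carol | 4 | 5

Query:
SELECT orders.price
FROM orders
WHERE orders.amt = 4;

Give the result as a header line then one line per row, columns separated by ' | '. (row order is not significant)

After WHERE (1 rows):
orders.price | orders.qty | orders.amt | orders.rank
4 | 9 | 4 | 6
After SELECT (1 rows):
orders.price
4

== RESULT ==
orders.price
4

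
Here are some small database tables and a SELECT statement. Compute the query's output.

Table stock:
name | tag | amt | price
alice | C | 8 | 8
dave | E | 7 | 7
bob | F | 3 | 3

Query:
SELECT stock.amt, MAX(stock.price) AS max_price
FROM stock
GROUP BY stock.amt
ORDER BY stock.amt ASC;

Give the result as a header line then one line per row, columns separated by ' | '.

After GROUP BY (3 rows):
stock.amt | max_price
8 | 8
7 | 7
3 | 3
After ORDER BY (3 rows):
stock.amt | max_price
3 | 3
7 | 7
8 | 8

== RESULT ==
stock.amt | max_price
3 | 3
7 | 7
8 | 8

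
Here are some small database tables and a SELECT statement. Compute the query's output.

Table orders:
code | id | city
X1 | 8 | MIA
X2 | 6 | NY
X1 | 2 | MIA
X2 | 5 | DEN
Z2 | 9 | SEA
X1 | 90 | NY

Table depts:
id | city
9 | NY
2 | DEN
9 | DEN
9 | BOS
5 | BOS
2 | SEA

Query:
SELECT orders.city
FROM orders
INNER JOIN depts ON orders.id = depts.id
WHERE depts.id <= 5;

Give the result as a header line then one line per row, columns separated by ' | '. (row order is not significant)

After JOIN depts (6 rows):
orders.code | orders.id | orders.city | depts.id | depts.city
X1 | 2 | MIA | 2 | DEN
X1 | 2 | MIA | 2 | SEA
X2 | 5 | DEN | 5 | BOS
Z2 | 9 | SEA | 9 | NY
Z2 | 9 | SEA | 9 | DEN
Z2 | 9 | SEA | 9 | BOS
After WHERE (3 rows):
orders.code | orders.id | orders.city | depts.id | depts.city
X1 | 2 | MIA | 2 | DEN
X1 | 2 | MIA | 2 | SEA
X2 | 5 | DEN | 5 | BOS
After SELECT (3 rows):
orders.city
MIA
MIA
DEN

== RESULT ==
orders.city
MIA
MIA
DEN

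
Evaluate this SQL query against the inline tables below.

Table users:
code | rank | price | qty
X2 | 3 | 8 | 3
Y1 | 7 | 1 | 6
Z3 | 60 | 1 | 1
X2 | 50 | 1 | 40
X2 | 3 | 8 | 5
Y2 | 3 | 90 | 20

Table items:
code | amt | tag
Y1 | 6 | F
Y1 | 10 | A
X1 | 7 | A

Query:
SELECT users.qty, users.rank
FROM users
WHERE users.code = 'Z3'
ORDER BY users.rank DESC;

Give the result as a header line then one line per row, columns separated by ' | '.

After WHERE (1 rows):
users.code | users.rank | users.price | users.qty
Z3 | 60 | 1 | 1
After SELECT (1 rows):
users.qty | users.rank
1 | 60
After ORDER BY (1 rows):
users.qty | users.rank
1 | 60

== RESULT ==
users.qty | users.rank
1 | 60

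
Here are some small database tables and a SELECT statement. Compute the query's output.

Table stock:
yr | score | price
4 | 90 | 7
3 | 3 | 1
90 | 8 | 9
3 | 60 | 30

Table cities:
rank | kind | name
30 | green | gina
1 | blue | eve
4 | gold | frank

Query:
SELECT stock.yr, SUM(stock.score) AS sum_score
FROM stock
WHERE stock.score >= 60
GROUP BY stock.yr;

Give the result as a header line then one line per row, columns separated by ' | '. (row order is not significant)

== RESULT ==
stock.yr | sum_score
4 | 90
3 | 60

Derivation:
After WHERE (2 rows):
stock.yr | stock.score | stock.price
4 | 90 | 7
3 | 60 | 30
After GROUP BY (2 rows):
stock.yr | sum_score
4 | 90
3 | 60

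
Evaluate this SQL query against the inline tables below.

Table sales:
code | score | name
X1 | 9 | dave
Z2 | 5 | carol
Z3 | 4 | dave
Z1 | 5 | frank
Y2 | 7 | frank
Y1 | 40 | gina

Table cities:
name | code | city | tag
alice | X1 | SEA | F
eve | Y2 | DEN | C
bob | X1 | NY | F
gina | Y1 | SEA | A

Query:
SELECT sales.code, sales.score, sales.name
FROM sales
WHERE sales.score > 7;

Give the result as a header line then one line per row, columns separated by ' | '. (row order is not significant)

== RESULT ==
sales.code | sales.score | sales.name
X1 | 9 | dave
Y1 | 40 | gina

Derivation:
After WHERE (2 rows):
sales.code | sales.score | sales.name
X1 | 9 | dave
Y1 | 40 | gina
After SELECT (2 rows):
sales.code | sales.score | sales.name
X1 | 9 | dave
Y1 | 40 | gina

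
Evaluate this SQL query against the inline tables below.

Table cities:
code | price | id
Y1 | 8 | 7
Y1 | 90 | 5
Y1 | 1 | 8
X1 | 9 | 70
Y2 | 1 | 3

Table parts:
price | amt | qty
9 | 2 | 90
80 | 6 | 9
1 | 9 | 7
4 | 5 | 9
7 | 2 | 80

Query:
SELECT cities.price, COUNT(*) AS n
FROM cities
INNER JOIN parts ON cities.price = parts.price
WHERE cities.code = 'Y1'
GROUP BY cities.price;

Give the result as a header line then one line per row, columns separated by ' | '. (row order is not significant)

After JOIN parts (3 rows):
cities.code | cities.price | cities.id | parts.price | parts.amt | parts.qty
Y1 | 1 | 8 | 1 | 9 | 7
X1 | 9 | 70 | 9 | 2 | 90
Y2 | 1 | 3 | 1 | 9 | 7
After WHERE (1 rows):
cities.code | cities.price | cities.id | parts.price | parts.amt | parts.qty
Y1 | 1 | 8 | 1 | 9 | 7
After GROUP BY (1 rows):
cities.price | n
1 | 1

== RESULT ==
cities.price | n
1 | 1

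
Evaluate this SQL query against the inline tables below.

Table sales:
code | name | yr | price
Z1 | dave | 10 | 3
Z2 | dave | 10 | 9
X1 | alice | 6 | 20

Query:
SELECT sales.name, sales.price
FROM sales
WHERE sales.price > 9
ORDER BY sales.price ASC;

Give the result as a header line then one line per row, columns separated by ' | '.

== RESULT ==
sales.name | sales.price
alice | 20

Derivation:
After WHERE (1 rows):
sales.code | sales.name | sales.yr | sales.price
X1 | alice | 6 | 20
After SELECT (1 rows):
sales.name | sales.price
alice | 20
After ORDER BY (1 rows):
sales.name | sales.price
alice | 20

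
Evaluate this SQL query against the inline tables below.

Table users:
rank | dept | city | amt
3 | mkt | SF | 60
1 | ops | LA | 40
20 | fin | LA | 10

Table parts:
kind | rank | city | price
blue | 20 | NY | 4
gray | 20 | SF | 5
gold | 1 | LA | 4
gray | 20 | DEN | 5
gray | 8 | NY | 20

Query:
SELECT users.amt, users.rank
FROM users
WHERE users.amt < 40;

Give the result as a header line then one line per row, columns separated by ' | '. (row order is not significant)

== RESULT ==
users.amt | users.rank
10 | 20

Derivation:
After WHERE (1 rows):
users.rank | users.dept | users.city | users.amt
20 | fin | LA | 10
After SELECT (1 rows):
users.amt | users.rank
10 | 20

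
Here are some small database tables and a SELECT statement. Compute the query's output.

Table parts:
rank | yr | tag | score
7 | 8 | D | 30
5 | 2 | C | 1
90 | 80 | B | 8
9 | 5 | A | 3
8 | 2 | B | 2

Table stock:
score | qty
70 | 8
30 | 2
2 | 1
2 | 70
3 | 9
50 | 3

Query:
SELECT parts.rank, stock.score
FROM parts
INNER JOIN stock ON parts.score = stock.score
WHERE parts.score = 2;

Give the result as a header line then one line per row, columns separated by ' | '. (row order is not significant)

After JOIN stock (4 rows):
parts.rank | parts.yr | parts.tag | parts.score | stock.score | stock.qty
7 | 8 | D | 30 | 30 | 2
9 | 5 | A | 3 | 3 | 9
8 | 2 | B | 2 | 2 | 1
8 | 2 | B | 2 | 2 | 70
After WHERE (2 rows):
parts.rank | parts.yr | parts.tag | parts.score | stock.score | stock.qty
8 | 2 | B | 2 | 2 | 1
8 | 2 | B | 2 | 2 | 70
After SELECT (2 rows):
parts.rank | stock.score
8 | 2
8 | 2

== RESULT ==
parts.rank | stock.score
8 | 2
8 | 2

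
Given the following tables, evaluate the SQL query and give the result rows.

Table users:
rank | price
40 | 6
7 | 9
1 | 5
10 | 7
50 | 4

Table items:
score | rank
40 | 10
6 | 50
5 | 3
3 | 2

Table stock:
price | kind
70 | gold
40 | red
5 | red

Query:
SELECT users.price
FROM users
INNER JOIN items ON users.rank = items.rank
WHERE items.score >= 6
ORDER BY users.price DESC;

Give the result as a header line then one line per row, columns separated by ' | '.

== RESULT ==
users.price
7
4

Derivation:
After JOIN items (2 rows):
users.rank | users.price | items.score | items.rank
10 | 7 | 40 | 10
50 | 4 | 6 | 50
After WHERE (2 rows):
users.rank | users.price | items.score | items.rank
10 | 7 | 40 | 10
50 | 4 | 6 | 50
After SELECT (2 rows):
users.price
7
4
After ORDER BY (2 rows):
users.price
7
4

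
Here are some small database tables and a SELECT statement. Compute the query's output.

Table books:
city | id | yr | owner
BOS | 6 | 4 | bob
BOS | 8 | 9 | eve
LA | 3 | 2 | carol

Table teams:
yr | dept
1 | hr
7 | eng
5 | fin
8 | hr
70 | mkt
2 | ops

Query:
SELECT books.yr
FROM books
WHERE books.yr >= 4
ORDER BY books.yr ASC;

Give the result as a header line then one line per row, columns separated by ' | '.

== RESULT ==
books.yr
4
9

Derivation:
After WHERE (2 rows):
books.city | books.id | books.yr | books.owner
BOS | 6 | 4 | bob
BOS | 8 | 9 | eve
After SELECT (2 rows):
books.yr
4
9
After ORDER BY (2 rows):
books.yr
4
9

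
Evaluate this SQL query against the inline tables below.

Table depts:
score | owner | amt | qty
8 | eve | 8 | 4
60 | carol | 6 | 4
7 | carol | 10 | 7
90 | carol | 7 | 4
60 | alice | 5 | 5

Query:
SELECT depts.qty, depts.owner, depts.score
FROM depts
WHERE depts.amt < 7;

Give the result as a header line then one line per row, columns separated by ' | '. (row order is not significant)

== RESULT ==
depts.qty | depts.owner | depts.score
4 | carol | 60
5 | alice | 60

Derivation:
After WHERE (2 rows):
depts.score | depts.owner | depts.amt | depts.qty
60 | carol | 6 | 4
60 | alice | 5 | 5
After SELECT (2 rows):
depts.qty | depts.owner | depts.score
4 | carol | 60
5 | alice | 60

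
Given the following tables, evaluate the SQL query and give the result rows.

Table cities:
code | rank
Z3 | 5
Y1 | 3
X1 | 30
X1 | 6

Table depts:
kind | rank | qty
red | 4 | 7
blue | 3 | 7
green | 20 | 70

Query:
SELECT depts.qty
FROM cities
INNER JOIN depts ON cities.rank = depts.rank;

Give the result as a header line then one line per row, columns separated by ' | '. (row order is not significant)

== RESULT ==
depts.qty
7

Derivation:
After JOIN depts (1 rows):
cities.code | cities.rank | depts.kind | depts.rank | depts.qty
Y1 | 3 | blue | 3 | 7
After SELECT (1 rows):
depts.qty
7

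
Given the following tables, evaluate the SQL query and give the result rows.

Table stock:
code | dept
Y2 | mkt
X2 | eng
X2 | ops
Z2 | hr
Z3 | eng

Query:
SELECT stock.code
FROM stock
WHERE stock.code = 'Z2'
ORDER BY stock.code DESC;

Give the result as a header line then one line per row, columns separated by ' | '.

After WHERE (1 rows):
stock.code | stock.dept
Z2 | hr
After SELECT (1 rows):
stock.code
Z2
After ORDER BY (1 rows):
stock.code
Z2

== RESULT ==
stock.code
Z2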